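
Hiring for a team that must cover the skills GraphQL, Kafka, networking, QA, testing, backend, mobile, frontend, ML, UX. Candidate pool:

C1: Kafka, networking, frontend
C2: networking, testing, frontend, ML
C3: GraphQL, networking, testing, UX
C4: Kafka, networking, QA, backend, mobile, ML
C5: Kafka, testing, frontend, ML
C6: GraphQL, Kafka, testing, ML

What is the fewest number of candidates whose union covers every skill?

C1, C3, C4 together cover {GraphQL, Kafka, networking, QA, testing, backend, mobile, frontend, ML, UX} — every skill.
No 2 of the 6 candidates cover everything (all 15 pairs fall short), so 3 is minimum.

3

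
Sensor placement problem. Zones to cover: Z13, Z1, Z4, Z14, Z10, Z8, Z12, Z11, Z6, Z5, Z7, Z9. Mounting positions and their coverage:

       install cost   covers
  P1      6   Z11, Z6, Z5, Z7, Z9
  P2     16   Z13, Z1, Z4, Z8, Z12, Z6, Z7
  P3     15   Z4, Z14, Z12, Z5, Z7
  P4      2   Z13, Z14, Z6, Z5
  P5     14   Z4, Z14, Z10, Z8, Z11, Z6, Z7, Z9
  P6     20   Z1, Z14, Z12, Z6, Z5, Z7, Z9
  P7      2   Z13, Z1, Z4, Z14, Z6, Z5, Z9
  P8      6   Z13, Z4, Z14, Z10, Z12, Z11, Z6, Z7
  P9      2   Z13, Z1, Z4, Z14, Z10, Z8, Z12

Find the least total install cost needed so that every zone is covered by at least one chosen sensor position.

P1, P9 cover every zone at install cost 6 + 2 = 8.
Any cover uses at least 2 sensor positions; among all covering selections none totals below 8.
Greedy by coverage-per-install cost would pick P7, P9, P1 for 10 — worse than the optimum 8.

8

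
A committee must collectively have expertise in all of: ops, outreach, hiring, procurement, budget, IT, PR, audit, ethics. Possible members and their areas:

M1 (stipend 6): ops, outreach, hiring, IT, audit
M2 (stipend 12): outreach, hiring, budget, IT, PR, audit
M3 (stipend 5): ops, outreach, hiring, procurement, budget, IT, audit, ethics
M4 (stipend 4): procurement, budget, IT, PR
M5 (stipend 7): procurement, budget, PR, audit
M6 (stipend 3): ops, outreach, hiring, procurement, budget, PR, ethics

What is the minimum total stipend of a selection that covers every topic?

8

M3, M6 cover every topic at stipend 5 + 3 = 8.
Any cover uses at least 2 members; among all covering selections none totals below 8.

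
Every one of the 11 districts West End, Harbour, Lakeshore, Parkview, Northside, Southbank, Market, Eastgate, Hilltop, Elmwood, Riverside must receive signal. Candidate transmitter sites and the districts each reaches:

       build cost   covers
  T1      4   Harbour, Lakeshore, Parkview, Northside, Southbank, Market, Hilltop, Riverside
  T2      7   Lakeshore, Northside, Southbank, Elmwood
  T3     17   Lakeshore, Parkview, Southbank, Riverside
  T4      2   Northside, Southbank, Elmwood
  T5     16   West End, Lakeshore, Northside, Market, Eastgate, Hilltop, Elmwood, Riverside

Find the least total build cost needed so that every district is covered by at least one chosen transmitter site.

20

T1, T5 cover every district at build cost 4 + 16 = 20.
Any cover uses at least 2 transmitter sites; among all covering selections none totals below 20.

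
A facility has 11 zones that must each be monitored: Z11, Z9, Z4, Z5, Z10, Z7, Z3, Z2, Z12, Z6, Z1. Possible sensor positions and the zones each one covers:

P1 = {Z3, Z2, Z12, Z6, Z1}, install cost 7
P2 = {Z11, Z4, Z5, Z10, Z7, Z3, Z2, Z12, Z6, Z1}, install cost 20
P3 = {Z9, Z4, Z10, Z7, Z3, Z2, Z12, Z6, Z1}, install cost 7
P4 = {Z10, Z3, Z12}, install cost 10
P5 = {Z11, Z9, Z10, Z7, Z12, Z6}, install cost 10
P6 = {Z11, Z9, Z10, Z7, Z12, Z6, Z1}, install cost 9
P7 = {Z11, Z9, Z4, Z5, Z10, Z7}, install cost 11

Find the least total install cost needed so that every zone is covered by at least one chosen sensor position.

18

P1, P7 cover every zone at install cost 7 + 11 = 18.
Any cover uses at least 2 sensor positions; among all covering selections none totals below 18.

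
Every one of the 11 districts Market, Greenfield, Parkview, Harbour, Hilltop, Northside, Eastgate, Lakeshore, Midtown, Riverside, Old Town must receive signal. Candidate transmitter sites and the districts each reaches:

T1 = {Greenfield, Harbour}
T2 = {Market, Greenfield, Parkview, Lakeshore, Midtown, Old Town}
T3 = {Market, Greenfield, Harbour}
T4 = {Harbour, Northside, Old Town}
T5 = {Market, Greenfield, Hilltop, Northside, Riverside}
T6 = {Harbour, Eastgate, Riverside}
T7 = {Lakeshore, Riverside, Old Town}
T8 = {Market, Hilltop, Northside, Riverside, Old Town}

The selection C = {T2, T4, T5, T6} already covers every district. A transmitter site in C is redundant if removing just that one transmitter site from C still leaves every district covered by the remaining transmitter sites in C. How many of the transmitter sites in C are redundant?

1

Drop T2: Parkview, Lakeshore, Midtown uncovered — not redundant.
Drop T4: the rest still cover every district — redundant.
Drop T5: Hilltop uncovered — not redundant.
Drop T6: Eastgate uncovered — not redundant.
1 redundant: T4.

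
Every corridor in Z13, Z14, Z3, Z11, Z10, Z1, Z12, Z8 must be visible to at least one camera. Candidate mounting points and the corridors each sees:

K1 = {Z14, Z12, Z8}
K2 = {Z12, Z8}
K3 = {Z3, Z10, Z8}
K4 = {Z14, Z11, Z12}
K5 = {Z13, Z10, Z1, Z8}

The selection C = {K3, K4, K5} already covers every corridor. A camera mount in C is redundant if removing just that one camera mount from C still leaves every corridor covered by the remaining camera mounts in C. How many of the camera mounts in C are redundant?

Drop K3: Z3 uncovered — not redundant.
Drop K4: Z14, Z11, Z12 uncovered — not redundant.
Drop K5: Z13, Z1 uncovered — not redundant.
None of the camera mounts in C is redundant.

0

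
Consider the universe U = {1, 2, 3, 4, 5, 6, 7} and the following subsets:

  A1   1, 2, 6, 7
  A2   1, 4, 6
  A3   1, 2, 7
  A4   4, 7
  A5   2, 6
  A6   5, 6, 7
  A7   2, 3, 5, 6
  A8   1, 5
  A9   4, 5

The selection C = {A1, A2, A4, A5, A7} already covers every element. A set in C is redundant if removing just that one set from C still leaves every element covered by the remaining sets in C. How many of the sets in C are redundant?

Drop A1: the rest still cover every element — redundant.
Drop A2: the rest still cover every element — redundant.
Drop A4: the rest still cover every element — redundant.
Drop A5: the rest still cover every element — redundant.
Drop A7: 3, 5 uncovered — not redundant.
4 redundant: A1, A2, A4, A5.

4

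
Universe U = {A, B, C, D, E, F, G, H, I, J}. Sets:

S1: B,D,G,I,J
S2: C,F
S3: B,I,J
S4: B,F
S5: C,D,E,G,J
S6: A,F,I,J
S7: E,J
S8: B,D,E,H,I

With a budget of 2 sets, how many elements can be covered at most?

8

Choosing S5, S6 covers {A, C, D, E, F, G, I, J} — 8 elements.
No choice of 2 sets does better; here B, H are left uncovered.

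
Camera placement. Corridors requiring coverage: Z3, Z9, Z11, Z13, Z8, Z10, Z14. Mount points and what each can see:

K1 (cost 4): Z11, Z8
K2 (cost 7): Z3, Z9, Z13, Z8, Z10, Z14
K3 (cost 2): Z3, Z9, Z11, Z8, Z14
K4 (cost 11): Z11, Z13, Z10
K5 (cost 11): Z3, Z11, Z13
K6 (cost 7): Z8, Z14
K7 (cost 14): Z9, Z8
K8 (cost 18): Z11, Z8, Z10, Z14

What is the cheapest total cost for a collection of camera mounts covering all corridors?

K2, K3 cover every corridor at cost 7 + 2 = 9.
Any cover uses at least 2 camera mounts; among all covering selections none totals below 9.

9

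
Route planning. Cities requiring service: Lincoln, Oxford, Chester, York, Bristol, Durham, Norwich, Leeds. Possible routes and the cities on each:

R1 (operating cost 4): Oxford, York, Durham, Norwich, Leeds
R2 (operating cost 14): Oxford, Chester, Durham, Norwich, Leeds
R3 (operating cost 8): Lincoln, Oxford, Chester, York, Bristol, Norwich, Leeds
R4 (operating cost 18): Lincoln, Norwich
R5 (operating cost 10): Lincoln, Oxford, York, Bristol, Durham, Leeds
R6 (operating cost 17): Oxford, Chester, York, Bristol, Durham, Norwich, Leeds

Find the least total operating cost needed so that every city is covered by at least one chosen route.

12

R1, R3 cover every city at operating cost 4 + 8 = 12.
Any cover uses at least 2 routes; among all covering selections none totals below 12.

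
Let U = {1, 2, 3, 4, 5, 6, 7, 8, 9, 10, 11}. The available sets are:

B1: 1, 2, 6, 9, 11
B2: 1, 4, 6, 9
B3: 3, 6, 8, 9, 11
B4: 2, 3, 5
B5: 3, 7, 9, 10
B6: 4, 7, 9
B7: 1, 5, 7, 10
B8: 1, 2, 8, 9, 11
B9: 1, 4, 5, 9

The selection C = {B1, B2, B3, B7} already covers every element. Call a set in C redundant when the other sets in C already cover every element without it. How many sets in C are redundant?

Drop B1: 2 uncovered — not redundant.
Drop B2: 4 uncovered — not redundant.
Drop B3: 3, 8 uncovered — not redundant.
Drop B7: 5, 7, 10 uncovered — not redundant.
None of the sets in C is redundant.

0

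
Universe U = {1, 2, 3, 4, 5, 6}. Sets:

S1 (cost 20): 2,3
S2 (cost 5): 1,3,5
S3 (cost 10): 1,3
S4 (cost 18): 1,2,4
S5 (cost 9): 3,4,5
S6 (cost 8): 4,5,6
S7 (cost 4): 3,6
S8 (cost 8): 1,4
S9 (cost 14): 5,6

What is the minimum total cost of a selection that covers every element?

27

S2, S4, S7 cover every element at cost 5 + 18 + 4 = 27.
Any cover uses at least 3 sets; among all covering selections none totals below 27.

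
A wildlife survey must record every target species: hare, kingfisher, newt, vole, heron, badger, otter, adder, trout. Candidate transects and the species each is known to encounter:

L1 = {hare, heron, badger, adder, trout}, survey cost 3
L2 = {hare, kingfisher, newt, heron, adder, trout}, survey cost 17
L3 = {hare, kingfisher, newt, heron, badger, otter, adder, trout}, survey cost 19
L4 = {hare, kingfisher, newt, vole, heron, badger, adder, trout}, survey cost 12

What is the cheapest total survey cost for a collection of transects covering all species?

31

L3, L4 cover every species at survey cost 19 + 12 = 31.
Any cover uses at least 2 transects; among all covering selections none totals below 31.
Greedy by coverage-per-survey cost would pick L1, L4, L3 for 34 — worse than the optimum 31.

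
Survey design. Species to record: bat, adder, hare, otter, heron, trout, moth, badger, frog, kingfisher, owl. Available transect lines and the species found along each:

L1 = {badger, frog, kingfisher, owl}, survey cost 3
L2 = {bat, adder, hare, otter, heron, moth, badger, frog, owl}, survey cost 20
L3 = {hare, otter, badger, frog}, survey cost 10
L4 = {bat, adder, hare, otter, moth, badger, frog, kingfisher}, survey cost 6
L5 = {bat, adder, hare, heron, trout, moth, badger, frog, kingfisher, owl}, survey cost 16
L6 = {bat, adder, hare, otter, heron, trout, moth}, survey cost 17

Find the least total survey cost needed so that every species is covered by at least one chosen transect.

20

L1, L6 cover every species at survey cost 3 + 17 = 20.
Any cover uses at least 2 transects; among all covering selections none totals below 20.
Greedy by coverage-per-survey cost would pick L1, L4, L5 for 25 — worse than the optimum 20.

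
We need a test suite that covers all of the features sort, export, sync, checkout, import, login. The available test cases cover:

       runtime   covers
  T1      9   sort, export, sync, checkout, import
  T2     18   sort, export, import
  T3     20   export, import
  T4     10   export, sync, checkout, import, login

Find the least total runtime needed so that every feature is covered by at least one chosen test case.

19

T1, T4 cover every feature at runtime 9 + 10 = 19.
Any cover uses at least 2 test cases; among all covering selections none totals below 19.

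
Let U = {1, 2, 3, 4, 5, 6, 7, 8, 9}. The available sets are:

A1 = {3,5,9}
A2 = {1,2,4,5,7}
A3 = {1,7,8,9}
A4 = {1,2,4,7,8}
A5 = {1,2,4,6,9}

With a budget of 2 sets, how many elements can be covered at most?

Choosing A1, A4 covers {1, 2, 3, 4, 5, 7, 8, 9} — 8 elements.
No choice of 2 sets does better; here 6 is left uncovered.

8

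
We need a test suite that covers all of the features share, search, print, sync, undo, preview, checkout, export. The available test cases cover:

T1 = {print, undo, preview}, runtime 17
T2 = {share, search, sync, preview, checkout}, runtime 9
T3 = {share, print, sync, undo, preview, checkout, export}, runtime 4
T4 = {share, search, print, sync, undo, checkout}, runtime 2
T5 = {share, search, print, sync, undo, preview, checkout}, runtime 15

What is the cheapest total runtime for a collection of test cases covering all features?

T3, T4 cover every feature at runtime 4 + 2 = 6.
Any cover uses at least 2 test cases; among all covering selections none totals below 6.

6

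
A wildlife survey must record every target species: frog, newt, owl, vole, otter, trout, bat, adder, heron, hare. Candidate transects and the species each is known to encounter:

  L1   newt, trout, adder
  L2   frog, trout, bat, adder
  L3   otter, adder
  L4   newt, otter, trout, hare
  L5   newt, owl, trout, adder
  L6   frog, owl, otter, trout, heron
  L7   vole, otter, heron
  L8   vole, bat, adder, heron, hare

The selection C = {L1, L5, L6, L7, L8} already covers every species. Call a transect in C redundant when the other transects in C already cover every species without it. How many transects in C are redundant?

3

Drop L1: the rest still cover every species — redundant.
Drop L5: the rest still cover every species — redundant.
Drop L6: frog uncovered — not redundant.
Drop L7: the rest still cover every species — redundant.
Drop L8: bat, hare uncovered — not redundant.
3 redundant: L1, L5, L7.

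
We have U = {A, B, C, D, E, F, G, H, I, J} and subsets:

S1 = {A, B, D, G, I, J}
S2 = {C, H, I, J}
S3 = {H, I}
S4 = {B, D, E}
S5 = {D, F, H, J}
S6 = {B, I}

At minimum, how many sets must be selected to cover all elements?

S1, S2, S4, S5 together cover {A, B, C, D, E, F, G, H, I, J} — every element.
No 3 of the 6 sets cover everything (all 20 triples fall short), so 4 is minimum.

4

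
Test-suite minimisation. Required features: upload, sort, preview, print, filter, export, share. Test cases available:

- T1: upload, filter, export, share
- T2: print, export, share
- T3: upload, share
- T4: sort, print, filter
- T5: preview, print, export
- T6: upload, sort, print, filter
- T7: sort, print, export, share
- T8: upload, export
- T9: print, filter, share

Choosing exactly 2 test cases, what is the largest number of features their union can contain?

6

Choosing T1, T4 covers {upload, sort, print, filter, export, share} — 6 features.
No choice of 2 test cases does better; here preview is left uncovered.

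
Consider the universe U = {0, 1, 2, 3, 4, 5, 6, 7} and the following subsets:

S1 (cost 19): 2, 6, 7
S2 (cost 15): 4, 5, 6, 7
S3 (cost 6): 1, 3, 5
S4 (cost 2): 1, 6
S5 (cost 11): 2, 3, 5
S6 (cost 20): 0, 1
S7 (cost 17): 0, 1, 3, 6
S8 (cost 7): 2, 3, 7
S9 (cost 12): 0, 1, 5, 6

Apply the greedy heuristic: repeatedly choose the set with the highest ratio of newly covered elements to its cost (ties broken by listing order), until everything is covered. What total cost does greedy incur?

Pick 1: S4 adds 2 new (1, 6) at cost 2 (ratio 2/2).
Pick 2: S8 adds 3 new (2, 3, 7) at cost 7 (ratio 3/7).
Pick 3: S3 adds 1 new (5) at cost 6 (ratio 1/6).
Pick 4: S9 adds 1 new (0) at cost 12 (ratio 1/12).
Pick 5: S2 adds 1 new (4) at cost 15 (ratio 1/15).
Greedy total cost: 2 + 7 + 6 + 12 + 15 = 42. (The true optimum is 34, so greedy overshoots here.)

42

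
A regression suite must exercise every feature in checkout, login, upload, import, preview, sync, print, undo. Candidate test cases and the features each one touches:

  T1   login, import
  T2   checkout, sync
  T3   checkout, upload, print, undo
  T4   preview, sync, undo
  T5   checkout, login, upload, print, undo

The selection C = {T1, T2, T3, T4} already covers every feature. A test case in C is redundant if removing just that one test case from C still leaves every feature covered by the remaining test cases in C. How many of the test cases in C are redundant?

1

Drop T1: login, import uncovered — not redundant.
Drop T2: the rest still cover every feature — redundant.
Drop T3: upload, print uncovered — not redundant.
Drop T4: preview uncovered — not redundant.
1 redundant: T2.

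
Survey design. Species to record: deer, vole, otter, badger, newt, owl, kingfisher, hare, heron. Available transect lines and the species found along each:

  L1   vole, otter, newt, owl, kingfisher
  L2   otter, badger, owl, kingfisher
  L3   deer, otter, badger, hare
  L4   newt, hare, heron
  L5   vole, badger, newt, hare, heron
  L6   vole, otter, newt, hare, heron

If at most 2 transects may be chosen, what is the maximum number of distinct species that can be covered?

Choosing L1, L3 covers {deer, vole, otter, badger, newt, owl, kingfisher, hare} — 8 species.
No choice of 2 transects does better; here heron is left uncovered.

8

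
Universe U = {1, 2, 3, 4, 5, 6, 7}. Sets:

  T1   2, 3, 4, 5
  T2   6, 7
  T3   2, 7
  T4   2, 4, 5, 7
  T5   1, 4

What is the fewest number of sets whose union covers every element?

3

T1, T2, T5 together cover {1, 2, 3, 4, 5, 6, 7} — every element.
No 2 of the 5 sets cover everything (all 10 pairs fall short), so 3 is minimum.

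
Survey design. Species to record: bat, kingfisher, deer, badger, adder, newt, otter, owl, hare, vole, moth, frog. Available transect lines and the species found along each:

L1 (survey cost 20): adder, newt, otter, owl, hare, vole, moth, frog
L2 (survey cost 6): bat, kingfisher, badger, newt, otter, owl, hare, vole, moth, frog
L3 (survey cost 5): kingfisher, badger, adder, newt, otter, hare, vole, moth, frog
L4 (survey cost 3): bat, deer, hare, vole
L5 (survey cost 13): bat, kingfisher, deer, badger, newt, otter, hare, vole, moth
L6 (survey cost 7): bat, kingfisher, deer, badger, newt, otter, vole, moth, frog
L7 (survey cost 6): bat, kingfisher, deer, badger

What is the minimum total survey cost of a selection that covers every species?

14

L2, L3, L4 cover every species at survey cost 6 + 5 + 3 = 14.
Any cover uses at least 2 transects; among all covering selections none totals below 14.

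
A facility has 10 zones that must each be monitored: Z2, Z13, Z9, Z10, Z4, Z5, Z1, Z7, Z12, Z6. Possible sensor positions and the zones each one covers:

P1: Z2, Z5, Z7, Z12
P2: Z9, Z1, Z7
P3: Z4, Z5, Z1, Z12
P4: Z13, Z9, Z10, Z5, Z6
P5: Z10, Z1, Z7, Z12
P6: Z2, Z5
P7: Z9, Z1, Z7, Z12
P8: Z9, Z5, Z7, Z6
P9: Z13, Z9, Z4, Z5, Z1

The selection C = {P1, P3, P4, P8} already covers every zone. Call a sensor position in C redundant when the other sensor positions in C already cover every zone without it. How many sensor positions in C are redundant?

1

Drop P1: Z2 uncovered — not redundant.
Drop P3: Z4, Z1 uncovered — not redundant.
Drop P4: Z13, Z10 uncovered — not redundant.
Drop P8: the rest still cover every zone — redundant.
1 redundant: P8.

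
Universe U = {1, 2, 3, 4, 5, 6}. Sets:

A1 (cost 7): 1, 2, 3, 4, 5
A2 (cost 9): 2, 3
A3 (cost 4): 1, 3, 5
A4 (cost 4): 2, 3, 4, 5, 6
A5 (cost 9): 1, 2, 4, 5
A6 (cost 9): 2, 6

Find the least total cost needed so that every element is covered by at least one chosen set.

8

A3, A4 cover every element at cost 4 + 4 = 8.
Any cover uses at least 2 sets; among all covering selections none totals below 8.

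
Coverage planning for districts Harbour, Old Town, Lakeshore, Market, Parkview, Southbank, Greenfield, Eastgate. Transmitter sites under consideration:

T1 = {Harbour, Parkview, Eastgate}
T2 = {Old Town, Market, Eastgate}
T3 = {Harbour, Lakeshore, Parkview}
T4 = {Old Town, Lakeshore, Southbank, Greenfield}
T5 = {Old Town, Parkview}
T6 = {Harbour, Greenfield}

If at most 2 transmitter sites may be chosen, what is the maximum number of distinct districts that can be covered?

7

Choosing T1, T4 covers {Harbour, Old Town, Lakeshore, Parkview, Southbank, Greenfield, Eastgate} — 7 districts.
No choice of 2 transmitter sites does better; here Market is left uncovered.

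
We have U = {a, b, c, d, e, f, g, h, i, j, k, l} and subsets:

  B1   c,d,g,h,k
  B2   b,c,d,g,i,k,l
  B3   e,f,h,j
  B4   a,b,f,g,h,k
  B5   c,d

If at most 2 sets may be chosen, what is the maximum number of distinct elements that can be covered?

Choosing B2, B3 covers {b, c, d, e, f, g, h, i, j, k, l} — 11 elements.
No choice of 2 sets does better; here a is left uncovered.

11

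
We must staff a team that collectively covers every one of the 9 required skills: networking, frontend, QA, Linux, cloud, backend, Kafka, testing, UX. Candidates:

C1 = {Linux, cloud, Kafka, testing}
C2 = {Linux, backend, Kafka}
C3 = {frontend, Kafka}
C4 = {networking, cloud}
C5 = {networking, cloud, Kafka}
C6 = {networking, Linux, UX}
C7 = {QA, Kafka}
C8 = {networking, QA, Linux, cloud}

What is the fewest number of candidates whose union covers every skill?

5

C1, C2, C3, C6, C7 together cover {networking, frontend, QA, Linux, cloud, backend, Kafka, testing, UX} — every skill.
No 4 of the 8 candidates cover everything (all 70 size-4 selections fall short), so 5 is minimum.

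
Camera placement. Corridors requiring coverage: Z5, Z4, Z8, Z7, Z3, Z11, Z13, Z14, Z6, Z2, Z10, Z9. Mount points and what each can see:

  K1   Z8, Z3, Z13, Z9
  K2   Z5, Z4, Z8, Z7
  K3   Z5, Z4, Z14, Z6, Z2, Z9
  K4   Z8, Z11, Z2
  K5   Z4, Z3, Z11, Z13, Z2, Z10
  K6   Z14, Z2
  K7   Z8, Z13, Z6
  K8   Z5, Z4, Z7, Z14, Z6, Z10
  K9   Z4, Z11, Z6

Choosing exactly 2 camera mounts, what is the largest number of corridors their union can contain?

Choosing K1, K8 covers {Z5, Z4, Z8, Z7, Z3, Z13, Z14, Z6, Z10, Z9} — 10 corridors.
No choice of 2 camera mounts does better; here Z11, Z2 are left uncovered.

10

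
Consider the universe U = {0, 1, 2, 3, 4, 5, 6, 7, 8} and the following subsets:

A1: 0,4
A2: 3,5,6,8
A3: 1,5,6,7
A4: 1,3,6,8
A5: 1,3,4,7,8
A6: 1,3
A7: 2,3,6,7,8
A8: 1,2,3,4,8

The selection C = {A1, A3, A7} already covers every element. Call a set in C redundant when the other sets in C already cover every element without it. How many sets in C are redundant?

Drop A1: 0, 4 uncovered — not redundant.
Drop A3: 1, 5 uncovered — not redundant.
Drop A7: 2, 3, 8 uncovered — not redundant.
None of the sets in C is redundant.

0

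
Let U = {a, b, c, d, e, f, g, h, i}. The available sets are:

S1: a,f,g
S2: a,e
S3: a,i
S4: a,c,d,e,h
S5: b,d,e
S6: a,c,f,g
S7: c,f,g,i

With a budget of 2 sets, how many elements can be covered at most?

8

Choosing S4, S7 covers {a, c, d, e, f, g, h, i} — 8 elements.
No choice of 2 sets does better; here b is left uncovered.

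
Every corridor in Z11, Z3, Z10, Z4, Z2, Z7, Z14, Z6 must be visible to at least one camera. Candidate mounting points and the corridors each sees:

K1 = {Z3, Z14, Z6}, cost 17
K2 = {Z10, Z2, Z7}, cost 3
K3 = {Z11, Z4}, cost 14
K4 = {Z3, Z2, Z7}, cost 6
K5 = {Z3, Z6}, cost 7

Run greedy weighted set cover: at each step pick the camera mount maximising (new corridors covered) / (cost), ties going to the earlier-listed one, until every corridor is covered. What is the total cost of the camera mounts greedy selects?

Pick 1: K2 adds 3 new (Z10, Z2, Z7) at cost 3 (ratio 3/3).
Pick 2: K5 adds 2 new (Z3, Z6) at cost 7 (ratio 2/7).
Pick 3: K3 adds 2 new (Z11, Z4) at cost 14 (ratio 2/14).
Pick 4: K1 adds 1 new (Z14) at cost 17 (ratio 1/17).
Greedy total cost: 3 + 7 + 14 + 17 = 41. (The true optimum is 34, so greedy overshoots here.)

41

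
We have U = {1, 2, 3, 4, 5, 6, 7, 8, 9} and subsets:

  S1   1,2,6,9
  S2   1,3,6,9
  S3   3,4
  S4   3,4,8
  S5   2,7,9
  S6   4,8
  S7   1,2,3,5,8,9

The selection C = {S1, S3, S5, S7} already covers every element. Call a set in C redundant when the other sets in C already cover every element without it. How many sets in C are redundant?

Drop S1: 6 uncovered — not redundant.
Drop S3: 4 uncovered — not redundant.
Drop S5: 7 uncovered — not redundant.
Drop S7: 5, 8 uncovered — not redundant.
None of the sets in C is redundant.

0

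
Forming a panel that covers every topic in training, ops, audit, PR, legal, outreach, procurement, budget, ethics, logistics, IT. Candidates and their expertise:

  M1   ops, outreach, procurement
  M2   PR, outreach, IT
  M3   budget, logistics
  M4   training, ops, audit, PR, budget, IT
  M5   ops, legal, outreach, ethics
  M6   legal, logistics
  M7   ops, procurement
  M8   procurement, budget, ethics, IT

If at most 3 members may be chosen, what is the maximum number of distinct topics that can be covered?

Choosing M1, M4, M5 covers {training, ops, audit, PR, legal, outreach, procurement, budget, ethics, IT} — 10 topics.
No choice of 3 members does better; here logistics is left uncovered.

10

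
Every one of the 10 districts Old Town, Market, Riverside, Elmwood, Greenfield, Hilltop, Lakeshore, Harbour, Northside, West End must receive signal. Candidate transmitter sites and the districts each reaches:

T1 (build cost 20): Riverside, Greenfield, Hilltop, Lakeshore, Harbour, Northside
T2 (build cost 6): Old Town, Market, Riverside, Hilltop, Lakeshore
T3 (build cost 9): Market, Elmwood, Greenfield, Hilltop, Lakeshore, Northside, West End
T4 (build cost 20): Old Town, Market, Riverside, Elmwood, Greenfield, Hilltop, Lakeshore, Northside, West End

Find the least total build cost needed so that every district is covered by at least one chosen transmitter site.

35

T1, T2, T3 cover every district at build cost 20 + 6 + 9 = 35.
Any cover uses at least 2 transmitter sites; among all covering selections none totals below 35.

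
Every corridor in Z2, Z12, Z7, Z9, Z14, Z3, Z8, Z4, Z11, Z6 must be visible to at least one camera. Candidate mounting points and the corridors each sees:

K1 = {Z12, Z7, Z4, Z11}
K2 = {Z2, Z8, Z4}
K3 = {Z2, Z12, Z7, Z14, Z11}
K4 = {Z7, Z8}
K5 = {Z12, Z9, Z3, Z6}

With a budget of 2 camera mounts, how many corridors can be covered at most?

Choosing K3, K5 covers {Z2, Z12, Z7, Z9, Z14, Z3, Z11, Z6} — 8 corridors.
No choice of 2 camera mounts does better; here Z8, Z4 are left uncovered.

8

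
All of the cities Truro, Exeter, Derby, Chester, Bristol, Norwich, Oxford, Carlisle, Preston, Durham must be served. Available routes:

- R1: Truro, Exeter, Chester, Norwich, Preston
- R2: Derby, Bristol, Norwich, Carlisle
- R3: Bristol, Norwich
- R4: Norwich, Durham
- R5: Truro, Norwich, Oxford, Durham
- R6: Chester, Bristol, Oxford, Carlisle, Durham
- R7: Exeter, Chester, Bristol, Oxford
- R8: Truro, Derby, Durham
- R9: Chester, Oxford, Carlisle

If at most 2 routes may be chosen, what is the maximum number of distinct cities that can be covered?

Choosing R1, R6 covers {Truro, Exeter, Chester, Bristol, Norwich, Oxford, Carlisle, Preston, Durham} — 9 cities.
No choice of 2 routes does better; here Derby is left uncovered.

9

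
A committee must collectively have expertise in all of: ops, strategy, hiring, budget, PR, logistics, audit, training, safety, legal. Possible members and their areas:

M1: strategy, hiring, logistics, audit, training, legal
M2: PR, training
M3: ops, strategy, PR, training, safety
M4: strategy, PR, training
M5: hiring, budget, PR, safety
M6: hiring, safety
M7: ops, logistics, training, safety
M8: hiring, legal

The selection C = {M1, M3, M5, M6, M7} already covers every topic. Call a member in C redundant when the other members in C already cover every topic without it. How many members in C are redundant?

Drop M1: audit, legal uncovered — not redundant.
Drop M3: the rest still cover every topic — redundant.
Drop M5: budget uncovered — not redundant.
Drop M6: the rest still cover every topic — redundant.
Drop M7: the rest still cover every topic — redundant.
3 redundant: M3, M6, M7.

3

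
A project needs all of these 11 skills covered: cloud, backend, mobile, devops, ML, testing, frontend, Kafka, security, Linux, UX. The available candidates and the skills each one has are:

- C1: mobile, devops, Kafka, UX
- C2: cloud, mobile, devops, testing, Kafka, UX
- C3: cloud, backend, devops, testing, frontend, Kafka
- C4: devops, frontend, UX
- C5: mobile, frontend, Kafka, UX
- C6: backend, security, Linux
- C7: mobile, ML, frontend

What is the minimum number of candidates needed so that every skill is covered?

C2, C6, C7 together cover {cloud, backend, mobile, devops, ML, testing, frontend, Kafka, security, Linux, UX} — every skill.
No 2 of the 7 candidates cover everything (all 21 pairs fall short), so 3 is minimum.

3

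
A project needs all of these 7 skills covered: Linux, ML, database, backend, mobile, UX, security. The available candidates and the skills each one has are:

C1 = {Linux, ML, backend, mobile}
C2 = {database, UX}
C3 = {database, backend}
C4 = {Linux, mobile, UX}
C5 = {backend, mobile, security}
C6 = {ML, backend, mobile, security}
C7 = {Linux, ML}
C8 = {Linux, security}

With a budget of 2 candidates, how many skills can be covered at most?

Choosing C1, C2 covers {Linux, ML, database, backend, mobile, UX} — 6 skills.
No choice of 2 candidates does better; here security is left uncovered.

6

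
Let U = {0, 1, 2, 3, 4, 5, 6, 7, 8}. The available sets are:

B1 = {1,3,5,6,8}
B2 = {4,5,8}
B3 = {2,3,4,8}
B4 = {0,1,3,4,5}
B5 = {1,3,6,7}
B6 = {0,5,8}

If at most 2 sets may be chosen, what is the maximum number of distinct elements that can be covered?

7

Choosing B1, B3 covers {1, 2, 3, 4, 5, 6, 8} — 7 elements.
No choice of 2 sets does better; here 0, 7 are left uncovered.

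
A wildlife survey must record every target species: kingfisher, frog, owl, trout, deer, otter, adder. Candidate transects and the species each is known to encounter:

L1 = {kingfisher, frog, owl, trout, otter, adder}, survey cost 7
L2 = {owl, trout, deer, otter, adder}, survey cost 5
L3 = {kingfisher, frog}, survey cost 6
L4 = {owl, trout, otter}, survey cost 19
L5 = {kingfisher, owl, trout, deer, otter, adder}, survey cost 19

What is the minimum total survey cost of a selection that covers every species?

11

L2, L3 cover every species at survey cost 5 + 6 = 11.
Any cover uses at least 2 transects; among all covering selections none totals below 11.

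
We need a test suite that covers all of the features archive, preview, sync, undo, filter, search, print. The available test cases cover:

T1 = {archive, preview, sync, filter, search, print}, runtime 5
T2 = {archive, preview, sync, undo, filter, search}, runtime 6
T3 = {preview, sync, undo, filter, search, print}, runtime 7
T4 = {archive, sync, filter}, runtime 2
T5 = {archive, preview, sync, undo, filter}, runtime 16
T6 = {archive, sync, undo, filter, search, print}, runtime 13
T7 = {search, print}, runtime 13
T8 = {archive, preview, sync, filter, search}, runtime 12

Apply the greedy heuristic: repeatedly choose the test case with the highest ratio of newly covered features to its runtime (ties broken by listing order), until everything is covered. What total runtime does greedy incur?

Pick 1: T4 adds 3 new (archive, sync, filter) at runtime 2 (ratio 3/2).
Pick 2: T1 adds 3 new (preview, search, print) at runtime 5 (ratio 3/5).
Pick 3: T2 adds 1 new (undo) at runtime 6 (ratio 1/6).
Greedy total runtime: 2 + 5 + 6 = 13. (The true optimum is 9, so greedy overshoots here.)

13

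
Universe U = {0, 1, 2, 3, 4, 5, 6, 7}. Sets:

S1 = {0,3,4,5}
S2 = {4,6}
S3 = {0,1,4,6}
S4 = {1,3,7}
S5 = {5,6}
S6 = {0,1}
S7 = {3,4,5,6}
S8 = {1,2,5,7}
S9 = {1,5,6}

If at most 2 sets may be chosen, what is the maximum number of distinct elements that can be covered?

7

Choosing S1, S8 covers {0, 1, 2, 3, 4, 5, 7} — 7 elements.
No choice of 2 sets does better; here 6 is left uncovered.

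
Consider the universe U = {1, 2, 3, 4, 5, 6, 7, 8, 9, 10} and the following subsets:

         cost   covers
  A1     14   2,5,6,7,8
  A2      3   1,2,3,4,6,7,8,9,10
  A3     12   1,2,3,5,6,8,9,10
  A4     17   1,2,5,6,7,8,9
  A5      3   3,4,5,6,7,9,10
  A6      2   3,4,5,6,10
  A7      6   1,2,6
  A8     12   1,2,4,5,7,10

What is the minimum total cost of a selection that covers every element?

A2, A6 cover every element at cost 3 + 2 = 5.
Any cover uses at least 2 sets; among all covering selections none totals below 5.

5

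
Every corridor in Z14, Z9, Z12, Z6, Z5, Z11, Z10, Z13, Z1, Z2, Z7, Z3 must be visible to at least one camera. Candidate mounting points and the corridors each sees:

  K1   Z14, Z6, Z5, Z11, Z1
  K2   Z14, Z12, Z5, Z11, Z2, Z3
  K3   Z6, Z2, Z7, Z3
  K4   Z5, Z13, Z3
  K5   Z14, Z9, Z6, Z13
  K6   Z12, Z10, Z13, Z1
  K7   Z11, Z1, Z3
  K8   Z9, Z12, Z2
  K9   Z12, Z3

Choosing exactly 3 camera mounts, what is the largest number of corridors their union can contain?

11

Choosing K1, K3, K6 covers {Z14, Z12, Z6, Z5, Z11, Z10, Z13, Z1, Z2, Z7, Z3} — 11 corridors.
No choice of 3 camera mounts does better; here Z9 is left uncovered.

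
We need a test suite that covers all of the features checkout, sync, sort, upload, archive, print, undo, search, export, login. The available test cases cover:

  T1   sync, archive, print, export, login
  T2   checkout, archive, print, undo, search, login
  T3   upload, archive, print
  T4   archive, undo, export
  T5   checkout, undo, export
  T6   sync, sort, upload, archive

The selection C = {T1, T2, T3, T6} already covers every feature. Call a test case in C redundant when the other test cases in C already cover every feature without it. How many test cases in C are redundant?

1

Drop T1: export uncovered — not redundant.
Drop T2: checkout, undo, search uncovered — not redundant.
Drop T3: the rest still cover every feature — redundant.
Drop T6: sort uncovered — not redundant.
1 redundant: T3.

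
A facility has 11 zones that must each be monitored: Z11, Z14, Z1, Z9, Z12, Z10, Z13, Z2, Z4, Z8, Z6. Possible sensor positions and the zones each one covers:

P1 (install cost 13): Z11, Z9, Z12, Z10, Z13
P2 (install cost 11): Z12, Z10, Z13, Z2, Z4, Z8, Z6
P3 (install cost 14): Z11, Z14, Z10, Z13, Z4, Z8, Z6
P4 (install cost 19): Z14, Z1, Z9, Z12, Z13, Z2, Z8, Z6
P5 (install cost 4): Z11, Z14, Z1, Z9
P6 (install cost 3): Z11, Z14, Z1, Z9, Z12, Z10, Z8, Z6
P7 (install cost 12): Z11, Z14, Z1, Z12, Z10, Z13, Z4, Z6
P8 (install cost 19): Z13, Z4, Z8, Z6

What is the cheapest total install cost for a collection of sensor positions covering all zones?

P2, P6 cover every zone at install cost 11 + 3 = 14.
Any cover uses at least 2 sensor positions; among all covering selections none totals below 14.

14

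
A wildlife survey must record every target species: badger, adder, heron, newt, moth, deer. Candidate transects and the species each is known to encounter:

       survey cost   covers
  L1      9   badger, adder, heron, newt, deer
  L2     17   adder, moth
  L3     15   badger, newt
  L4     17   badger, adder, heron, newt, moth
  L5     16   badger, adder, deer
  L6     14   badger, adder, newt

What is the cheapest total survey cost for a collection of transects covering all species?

L1, L2 cover every species at survey cost 9 + 17 = 26.
Any cover uses at least 2 transects; among all covering selections none totals below 26.

26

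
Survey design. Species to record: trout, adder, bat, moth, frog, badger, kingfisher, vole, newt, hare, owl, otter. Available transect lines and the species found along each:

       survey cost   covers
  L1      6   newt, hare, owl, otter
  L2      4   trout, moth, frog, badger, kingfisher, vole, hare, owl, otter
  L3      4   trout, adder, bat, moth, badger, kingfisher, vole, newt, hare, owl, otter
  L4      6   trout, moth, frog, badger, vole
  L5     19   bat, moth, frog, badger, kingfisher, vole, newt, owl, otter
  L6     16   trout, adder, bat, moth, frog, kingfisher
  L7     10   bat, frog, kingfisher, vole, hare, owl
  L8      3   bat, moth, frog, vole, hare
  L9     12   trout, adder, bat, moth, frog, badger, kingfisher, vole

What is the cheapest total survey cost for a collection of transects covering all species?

7

L3, L8 cover every species at survey cost 4 + 3 = 7.
Any cover uses at least 2 transects; among all covering selections none totals below 7.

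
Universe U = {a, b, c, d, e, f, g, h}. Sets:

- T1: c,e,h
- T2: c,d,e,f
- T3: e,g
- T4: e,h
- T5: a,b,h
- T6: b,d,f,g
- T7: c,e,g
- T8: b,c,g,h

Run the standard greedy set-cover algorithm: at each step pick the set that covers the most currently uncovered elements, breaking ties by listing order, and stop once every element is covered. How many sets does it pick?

Pick 1: T2 covers 4 new elements (c, d, e, f).
Pick 2: T5 covers 3 new elements (a, b, h).
Pick 3: T3 covers 1 new elements (g).
Greedy uses 3 sets.

3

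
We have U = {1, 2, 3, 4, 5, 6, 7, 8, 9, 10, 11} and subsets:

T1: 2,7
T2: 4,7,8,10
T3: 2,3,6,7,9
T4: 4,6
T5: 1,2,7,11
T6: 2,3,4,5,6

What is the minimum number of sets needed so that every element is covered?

4

T2, T3, T5, T6 together cover {1, 2, 3, 4, 5, 6, 7, 8, 9, 10, 11} — every element.
No 3 of the 6 sets cover everything (all 20 triples fall short), so 4 is minimum.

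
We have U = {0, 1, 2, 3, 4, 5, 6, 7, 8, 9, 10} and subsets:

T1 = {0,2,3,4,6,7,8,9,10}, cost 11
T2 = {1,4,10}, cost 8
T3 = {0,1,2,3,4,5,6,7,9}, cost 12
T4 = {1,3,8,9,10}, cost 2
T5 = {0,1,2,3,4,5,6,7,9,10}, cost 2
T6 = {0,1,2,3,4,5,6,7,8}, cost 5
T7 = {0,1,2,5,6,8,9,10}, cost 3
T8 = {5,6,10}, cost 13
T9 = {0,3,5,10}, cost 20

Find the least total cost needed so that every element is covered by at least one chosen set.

T4, T5 cover every element at cost 2 + 2 = 4.
Any cover uses at least 2 sets; among all covering selections none totals below 4.

4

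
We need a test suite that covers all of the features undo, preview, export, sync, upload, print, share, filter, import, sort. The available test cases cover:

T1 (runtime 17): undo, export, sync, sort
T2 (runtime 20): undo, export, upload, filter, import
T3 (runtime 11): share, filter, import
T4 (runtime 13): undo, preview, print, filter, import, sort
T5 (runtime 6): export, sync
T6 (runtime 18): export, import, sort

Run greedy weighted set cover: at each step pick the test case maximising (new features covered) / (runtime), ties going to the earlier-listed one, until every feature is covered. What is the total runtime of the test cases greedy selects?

50

Pick 1: T4 adds 6 new (undo, preview, print, filter, import, sort) at runtime 13 (ratio 6/13).
Pick 2: T5 adds 2 new (export, sync) at runtime 6 (ratio 2/6).
Pick 3: T3 adds 1 new (share) at runtime 11 (ratio 1/11).
Pick 4: T2 adds 1 new (upload) at runtime 20 (ratio 1/20).
Greedy total runtime: 13 + 6 + 11 + 20 = 50.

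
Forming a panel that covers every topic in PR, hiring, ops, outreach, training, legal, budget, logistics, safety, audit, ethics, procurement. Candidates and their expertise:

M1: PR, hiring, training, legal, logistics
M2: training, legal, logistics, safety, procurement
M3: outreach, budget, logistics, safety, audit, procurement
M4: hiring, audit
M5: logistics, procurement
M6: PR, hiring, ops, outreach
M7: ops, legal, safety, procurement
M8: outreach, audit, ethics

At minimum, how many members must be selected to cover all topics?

M1, M3, M6, M8 together cover {PR, hiring, ops, outreach, training, legal, budget, logistics, safety, audit, ethics, procurement} — every topic.
No 3 of the 8 members cover everything (all 56 triples fall short), so 4 is minimum.

4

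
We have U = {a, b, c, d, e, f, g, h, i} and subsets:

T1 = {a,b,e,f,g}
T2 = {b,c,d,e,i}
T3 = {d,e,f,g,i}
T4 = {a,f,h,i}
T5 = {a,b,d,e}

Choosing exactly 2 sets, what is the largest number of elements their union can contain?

8

Choosing T1, T2 covers {a, b, c, d, e, f, g, i} — 8 elements.
No choice of 2 sets does better; here h is left uncovered.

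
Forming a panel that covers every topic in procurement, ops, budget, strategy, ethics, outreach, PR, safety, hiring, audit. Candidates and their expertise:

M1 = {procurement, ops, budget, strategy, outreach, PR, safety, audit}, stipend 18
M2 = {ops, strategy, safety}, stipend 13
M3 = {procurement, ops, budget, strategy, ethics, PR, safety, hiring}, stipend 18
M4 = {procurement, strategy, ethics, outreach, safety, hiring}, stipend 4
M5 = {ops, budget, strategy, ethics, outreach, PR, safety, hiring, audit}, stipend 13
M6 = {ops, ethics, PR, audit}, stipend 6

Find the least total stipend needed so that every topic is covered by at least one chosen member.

17

M4, M5 cover every topic at stipend 4 + 13 = 17.
Any cover uses at least 2 members; among all covering selections none totals below 17.
Greedy by coverage-per-stipend would pick M4, M6, M5 for 23 — worse than the optimum 17.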